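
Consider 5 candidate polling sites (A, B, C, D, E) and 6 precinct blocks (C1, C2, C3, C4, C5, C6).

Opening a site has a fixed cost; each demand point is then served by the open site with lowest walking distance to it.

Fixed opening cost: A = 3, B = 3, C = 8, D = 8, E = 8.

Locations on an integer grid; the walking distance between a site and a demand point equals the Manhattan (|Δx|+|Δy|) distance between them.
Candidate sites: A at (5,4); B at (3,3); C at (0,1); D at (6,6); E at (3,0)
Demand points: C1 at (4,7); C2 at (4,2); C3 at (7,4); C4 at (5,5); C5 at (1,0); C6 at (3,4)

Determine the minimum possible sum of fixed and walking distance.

21

Open {A, B}: assign each demand point to its cheapest open site.
  C1→A 4, C2→B 2, C3→A 2, C4→A 1, C5→B 5, C6→B 1
  walking distance 15, fixed 6 → total 21.
Compare {A}: walking distance 20 + fixed 3 = 23.
Compare {B}: walking distance 22 + fixed 3 = 25.
Compare {A, C}: walking distance 14 + fixed 11 = 25.
All other subsets cost ≥ 23. Minimum total cost: 21.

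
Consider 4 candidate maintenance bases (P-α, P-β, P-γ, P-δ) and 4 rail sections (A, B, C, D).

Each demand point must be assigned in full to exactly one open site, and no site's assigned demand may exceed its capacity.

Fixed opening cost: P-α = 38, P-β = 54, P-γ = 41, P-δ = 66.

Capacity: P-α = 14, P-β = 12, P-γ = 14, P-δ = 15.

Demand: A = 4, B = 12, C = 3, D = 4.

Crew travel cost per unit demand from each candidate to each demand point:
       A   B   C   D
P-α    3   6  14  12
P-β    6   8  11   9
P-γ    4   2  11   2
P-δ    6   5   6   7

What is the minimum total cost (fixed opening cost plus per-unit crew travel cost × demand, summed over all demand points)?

201

Open {P-γ, P-δ}; cheapest assignment that respects the capacities:
  P-γ (cap 14, load 12): B — cost 12×2 = 24
  P-δ (cap 15, load 11): A, C, D — cost 4×6 + 3×6 + 4×7 = 70
  Shipping 94, fixed 107 → total 201.
  Any other capacity-feasible assignment to {P-γ, P-δ} ships for at least 94.
Compare {P-α, P-γ}: its best feasible assignment gives total 205.
Compare {P-β, P-γ}: its best feasible assignment gives total 212.
Every other set of open sites that can feasibly serve all demand totals ≥ 205 even under its best assignment. Minimum: 201.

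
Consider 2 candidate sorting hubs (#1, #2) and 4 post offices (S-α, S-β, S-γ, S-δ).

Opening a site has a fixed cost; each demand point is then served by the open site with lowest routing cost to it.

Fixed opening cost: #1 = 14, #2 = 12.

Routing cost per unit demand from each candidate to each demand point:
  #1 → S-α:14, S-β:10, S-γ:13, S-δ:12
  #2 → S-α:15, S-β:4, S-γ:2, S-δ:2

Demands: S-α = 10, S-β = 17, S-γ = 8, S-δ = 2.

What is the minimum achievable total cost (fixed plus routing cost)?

250

Open {#2}: assign each demand point to its cheapest open site.
  S-α→#2 10×15=150, S-β→#2 17×4=68, S-γ→#2 8×2=16, S-δ→#2 2×2=4
  routing cost 238, fixed 12 → total 250.
Compare {#1, #2}: routing cost 228 + fixed 26 = 254.
Compare {#1}: routing cost 438 + fixed 14 = 452.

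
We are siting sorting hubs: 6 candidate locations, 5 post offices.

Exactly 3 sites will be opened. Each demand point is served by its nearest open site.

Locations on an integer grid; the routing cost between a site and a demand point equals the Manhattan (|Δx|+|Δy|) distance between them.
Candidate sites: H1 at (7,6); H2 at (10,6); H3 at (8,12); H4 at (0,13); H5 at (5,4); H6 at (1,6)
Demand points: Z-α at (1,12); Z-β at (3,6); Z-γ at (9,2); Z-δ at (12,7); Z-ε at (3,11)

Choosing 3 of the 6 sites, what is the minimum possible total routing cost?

Open {H2, H4, H6}.
  Z-α→H4 2, Z-β→H6 2, Z-γ→H2 5, Z-δ→H2 3, Z-ε→H4 5  ⇒ total 17.
Compare {H1, H2, H4}: total 19.
Compare {H2, H4, H5}: total 19.
No size-3 selection does better; minimum is 17.

17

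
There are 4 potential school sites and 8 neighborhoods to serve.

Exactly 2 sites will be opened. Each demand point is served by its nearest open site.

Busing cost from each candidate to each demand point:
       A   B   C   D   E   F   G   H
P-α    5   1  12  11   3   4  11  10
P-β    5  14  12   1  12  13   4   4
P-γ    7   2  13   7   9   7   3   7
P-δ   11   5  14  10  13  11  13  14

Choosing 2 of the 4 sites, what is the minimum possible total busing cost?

34

Open {P-α, P-β}.
  A→P-α 5, B→P-α 1, C→P-α 12, D→P-β 1, E→P-α 3, F→P-α 4, G→P-β 4, H→P-β 4  ⇒ total 34.
Compare {P-α, P-γ}: total 42.
Compare {P-β, P-γ}: total 43.
No size-2 selection does better; minimum is 34.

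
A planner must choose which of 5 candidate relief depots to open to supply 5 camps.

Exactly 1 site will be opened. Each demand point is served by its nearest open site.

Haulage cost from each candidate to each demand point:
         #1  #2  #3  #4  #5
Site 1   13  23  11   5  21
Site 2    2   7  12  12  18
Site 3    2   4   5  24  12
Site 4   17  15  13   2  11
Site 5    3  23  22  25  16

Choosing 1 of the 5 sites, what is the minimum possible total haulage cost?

47

Open {Site 3}.
  #1→Site 3 2, #2→Site 3 4, #3→Site 3 5, #4→Site 3 24, #5→Site 3 12  ⇒ total 47.
Compare {Site 2}: total 51.
Compare {Site 4}: total 58.
No size-1 selection does better; minimum is 47.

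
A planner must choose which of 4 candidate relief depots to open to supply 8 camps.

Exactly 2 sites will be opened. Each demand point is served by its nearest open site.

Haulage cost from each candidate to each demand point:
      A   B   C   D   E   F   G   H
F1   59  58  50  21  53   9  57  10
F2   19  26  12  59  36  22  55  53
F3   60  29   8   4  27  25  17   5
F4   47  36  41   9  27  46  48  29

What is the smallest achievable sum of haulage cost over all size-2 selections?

128

Open {F2, F3}.
  A→F2 19, B→F2 26, C→F3 8, D→F3 4, E→F3 27, F→F2 22, G→F3 17, H→F3 5  ⇒ total 128.
Compare {F1, F3}: total 158.
Compare {F3, F4}: total 162.
No size-2 selection does better; minimum is 128.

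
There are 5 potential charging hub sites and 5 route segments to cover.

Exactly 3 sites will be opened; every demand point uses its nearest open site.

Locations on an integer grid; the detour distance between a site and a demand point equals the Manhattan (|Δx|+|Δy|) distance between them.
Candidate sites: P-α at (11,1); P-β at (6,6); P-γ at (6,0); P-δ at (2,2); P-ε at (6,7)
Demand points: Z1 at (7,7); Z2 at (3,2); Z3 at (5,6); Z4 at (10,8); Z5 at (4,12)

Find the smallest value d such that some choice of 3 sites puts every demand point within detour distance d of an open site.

7

Open {P-α, P-β, P-ε}.
  Farthest demand point is Z2 at detour distance 7 (to P-β); all others are ≤ 7.
With {P-α, P-γ, P-ε} the worst case is 7.
With {P-α, P-δ, P-ε} the worst case is 7.
No size-3 selection achieves below 7.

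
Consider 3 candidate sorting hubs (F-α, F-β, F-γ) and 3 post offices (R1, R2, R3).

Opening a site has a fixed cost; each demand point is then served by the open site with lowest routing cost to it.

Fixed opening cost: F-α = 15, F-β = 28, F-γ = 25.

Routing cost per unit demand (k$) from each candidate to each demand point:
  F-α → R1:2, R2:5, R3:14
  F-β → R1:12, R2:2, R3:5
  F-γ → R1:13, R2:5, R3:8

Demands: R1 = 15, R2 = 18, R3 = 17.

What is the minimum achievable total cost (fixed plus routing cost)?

Open {F-α, F-β}: assign each demand point to its cheapest open site.
  R1→F-α 15×2=30, R2→F-β 18×2=36, R3→F-β 17×5=85
  routing cost 151, fixed 43 → total 194.
Compare {F-α, F-β, F-γ}: routing cost 151 + fixed 68 = 219.
Compare {F-α, F-γ}: routing cost 256 + fixed 40 = 296.
Compare {F-β}: routing cost 301 + fixed 28 = 329.
All other subsets cost ≥ 219. Minimum total cost: 194.

194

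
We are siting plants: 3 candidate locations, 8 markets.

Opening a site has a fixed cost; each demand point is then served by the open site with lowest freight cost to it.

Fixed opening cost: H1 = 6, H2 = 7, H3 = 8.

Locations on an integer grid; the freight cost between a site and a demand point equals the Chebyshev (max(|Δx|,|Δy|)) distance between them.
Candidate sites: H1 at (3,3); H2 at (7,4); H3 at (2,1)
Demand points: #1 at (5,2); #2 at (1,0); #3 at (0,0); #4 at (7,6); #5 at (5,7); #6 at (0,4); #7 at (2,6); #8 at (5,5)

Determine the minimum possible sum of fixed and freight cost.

30

Open {H1}: assign each demand point to its cheapest open site.
  #1→H1 2, #2→H1 3, #3→H1 3, #4→H1 4, #5→H1 4, #6→H1 3, #7→H1 3, #8→H1 2
  freight cost 24, fixed 6 → total 30.
Compare {H1, H2}: freight cost 21 + fixed 13 = 34.
Compare {H1, H3}: freight cost 21 + fixed 14 = 35.
Compare {H2, H3}: freight cost 20 + fixed 15 = 35.
All other subsets cost ≥ 34. Minimum total cost: 30.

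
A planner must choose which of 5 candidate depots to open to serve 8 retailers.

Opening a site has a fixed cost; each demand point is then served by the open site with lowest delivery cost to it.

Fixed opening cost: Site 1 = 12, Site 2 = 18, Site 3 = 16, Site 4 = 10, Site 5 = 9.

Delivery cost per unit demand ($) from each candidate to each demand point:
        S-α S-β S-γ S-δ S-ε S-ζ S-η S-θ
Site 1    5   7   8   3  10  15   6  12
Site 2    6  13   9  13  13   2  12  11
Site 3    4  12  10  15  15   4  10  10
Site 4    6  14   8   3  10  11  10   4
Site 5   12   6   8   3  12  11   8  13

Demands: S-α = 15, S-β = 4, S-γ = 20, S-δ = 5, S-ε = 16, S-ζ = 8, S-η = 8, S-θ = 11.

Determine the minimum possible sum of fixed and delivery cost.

585

Open {Site 1, Site 3, Site 4}: assign each demand point to its cheapest open site.
  S-α→Site 3 15×4=60, S-β→Site 1 4×7=28, S-γ→Site 1 20×8=160, S-δ→Site 1 5×3=15, S-ε→Site 1 16×10=160, S-ζ→Site 3 8×4=32, S-η→Site 1 8×6=48, S-θ→Site 4 11×4=44
  delivery cost 547, fixed 38 → total 585.
Compare {Site 1, Site 2, Site 4}: delivery cost 546 + fixed 40 = 586.
Compare {Site 1, Site 2, Site 3, Site 4}: delivery cost 531 + fixed 56 = 587.
Compare {Site 1, Site 3, Site 4, Site 5}: delivery cost 543 + fixed 47 = 590.
All other subsets cost ≥ 586. Minimum total cost: 585.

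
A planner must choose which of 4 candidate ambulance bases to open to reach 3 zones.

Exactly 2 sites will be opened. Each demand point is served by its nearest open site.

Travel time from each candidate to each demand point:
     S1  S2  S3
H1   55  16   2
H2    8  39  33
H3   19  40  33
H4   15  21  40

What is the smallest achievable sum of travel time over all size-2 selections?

26

Open {H1, H2}.
  S1→H2 8, S2→H1 16, S3→H1 2  ⇒ total 26.
Compare {H1, H4}: total 33.
Compare {H1, H3}: total 37.
No size-2 selection does better; minimum is 26.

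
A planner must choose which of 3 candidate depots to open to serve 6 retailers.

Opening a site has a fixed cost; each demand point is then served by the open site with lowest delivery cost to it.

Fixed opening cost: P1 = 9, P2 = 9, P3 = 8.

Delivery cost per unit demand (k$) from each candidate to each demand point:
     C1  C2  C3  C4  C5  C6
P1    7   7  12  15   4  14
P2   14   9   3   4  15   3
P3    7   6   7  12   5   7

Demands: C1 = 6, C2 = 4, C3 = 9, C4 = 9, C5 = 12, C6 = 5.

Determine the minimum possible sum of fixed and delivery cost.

Open {P1, P2}: assign each demand point to its cheapest open site.
  C1→P1 6×7=42, C2→P1 4×7=28, C3→P2 9×3=27, C4→P2 9×4=36, C5→P1 12×4=48, C6→P2 5×3=15
  delivery cost 196, fixed 18 → total 214.
Compare {P1, P2, P3}: delivery cost 192 + fixed 26 = 218.
Compare {P2, P3}: delivery cost 204 + fixed 17 = 221.
Compare {P1, P3}: delivery cost 320 + fixed 17 = 337.
All other subsets cost ≥ 218. Minimum total cost: 214.

214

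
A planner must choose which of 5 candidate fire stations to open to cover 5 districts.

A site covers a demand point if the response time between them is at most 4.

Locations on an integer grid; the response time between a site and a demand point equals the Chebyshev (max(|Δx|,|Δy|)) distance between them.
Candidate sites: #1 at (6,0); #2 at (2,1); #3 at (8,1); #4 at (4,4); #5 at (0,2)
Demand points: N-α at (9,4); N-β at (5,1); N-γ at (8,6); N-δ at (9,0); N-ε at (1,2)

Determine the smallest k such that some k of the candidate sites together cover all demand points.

2

Coverage sets (demand points within 4 of each site):
  #1: {N-α, N-β, N-δ}
  #2: {N-β, N-ε}
  #3: {N-α, N-β, N-δ}
  #4: {N-β, N-γ, N-ε}
  #5: {N-ε}
No single site covers all 5 demand points.
But {#1, #4} covers everything, so the minimum is 2.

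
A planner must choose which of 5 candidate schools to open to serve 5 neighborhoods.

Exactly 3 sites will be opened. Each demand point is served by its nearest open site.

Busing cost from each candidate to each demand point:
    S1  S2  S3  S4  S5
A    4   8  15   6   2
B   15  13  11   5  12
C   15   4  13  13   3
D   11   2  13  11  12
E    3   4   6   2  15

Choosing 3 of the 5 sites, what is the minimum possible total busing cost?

15

Open {A, D, E}.
  S1→E 3, S2→D 2, S3→E 6, S4→E 2, S5→A 2  ⇒ total 15.
Compare {C, D, E}: total 16.
Compare {A, B, E}: total 17.
No size-3 selection does better; minimum is 15.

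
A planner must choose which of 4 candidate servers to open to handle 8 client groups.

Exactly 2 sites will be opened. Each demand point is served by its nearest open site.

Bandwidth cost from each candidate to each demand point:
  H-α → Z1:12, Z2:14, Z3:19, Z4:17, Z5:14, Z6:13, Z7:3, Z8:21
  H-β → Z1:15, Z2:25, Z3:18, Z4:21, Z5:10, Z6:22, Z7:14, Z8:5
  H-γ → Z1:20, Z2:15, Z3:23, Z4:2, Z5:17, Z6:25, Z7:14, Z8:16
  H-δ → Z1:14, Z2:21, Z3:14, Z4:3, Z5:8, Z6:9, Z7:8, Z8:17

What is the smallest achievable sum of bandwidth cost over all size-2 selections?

Open {H-α, H-δ}.
  Z1→H-α 12, Z2→H-α 14, Z3→H-δ 14, Z4→H-δ 3, Z5→H-δ 8, Z6→H-δ 9, Z7→H-α 3, Z8→H-δ 17  ⇒ total 80.
Compare {H-β, H-δ}: total 82.
Compare {H-γ, H-δ}: total 86.
No size-2 selection does better; minimum is 80.

80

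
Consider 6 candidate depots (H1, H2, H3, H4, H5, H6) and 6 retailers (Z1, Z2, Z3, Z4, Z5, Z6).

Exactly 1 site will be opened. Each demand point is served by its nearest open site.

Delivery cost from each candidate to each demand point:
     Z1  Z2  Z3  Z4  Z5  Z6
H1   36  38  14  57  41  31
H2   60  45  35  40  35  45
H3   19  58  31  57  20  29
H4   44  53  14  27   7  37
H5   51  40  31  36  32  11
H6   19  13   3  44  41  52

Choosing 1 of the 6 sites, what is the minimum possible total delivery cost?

172

Open {H6}.
  Z1→H6 19, Z2→H6 13, Z3→H6 3, Z4→H6 44, Z5→H6 41, Z6→H6 52  ⇒ total 172.
Compare {H4}: total 182.
Compare {H5}: total 201.
No size-1 selection does better; minimum is 172.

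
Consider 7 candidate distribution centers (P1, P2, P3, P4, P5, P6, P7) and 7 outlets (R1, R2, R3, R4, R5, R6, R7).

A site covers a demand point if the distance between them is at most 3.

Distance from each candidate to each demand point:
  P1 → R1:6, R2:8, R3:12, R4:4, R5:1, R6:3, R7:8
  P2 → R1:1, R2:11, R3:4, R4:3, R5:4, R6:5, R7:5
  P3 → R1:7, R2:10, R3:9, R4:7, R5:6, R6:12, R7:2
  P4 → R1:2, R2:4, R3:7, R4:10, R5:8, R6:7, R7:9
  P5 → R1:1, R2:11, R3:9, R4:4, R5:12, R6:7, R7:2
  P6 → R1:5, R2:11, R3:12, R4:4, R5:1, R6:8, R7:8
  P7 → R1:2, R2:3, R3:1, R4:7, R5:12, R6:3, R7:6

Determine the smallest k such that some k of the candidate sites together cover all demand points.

4

Coverage sets (demand points within 3 of each site):
  P1: {R5, R6}
  P2: {R1, R4}
  P3: {R7}
  P4: {R1}
  P5: {R1, R7}
  P6: {R5}
  P7: {R1, R2, R3, R6}
No 3 sites suffice: every size-3 union leaves at least one demand point uncovered.
But {P1, P2, P3, P7} covers everything, so the minimum is 4.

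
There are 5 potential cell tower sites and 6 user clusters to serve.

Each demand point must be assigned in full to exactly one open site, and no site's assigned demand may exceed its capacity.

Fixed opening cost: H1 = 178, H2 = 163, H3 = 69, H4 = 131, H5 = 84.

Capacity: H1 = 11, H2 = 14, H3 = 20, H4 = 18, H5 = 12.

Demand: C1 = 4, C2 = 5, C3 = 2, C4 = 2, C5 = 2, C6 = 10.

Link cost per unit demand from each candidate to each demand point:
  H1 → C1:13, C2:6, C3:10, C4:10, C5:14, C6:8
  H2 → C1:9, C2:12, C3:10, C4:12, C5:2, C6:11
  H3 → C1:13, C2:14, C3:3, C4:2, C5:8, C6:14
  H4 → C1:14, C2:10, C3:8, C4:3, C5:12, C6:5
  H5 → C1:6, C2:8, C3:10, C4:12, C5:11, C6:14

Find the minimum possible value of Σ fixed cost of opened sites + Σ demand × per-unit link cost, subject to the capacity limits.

Open {H4, H5}; cheapest assignment that respects the capacities:
  H4 (cap 18, load 14): C3, C4, C6 — cost 2×8 + 2×3 + 10×5 = 72
  H5 (cap 12, load 11): C1, C2, C5 — cost 4×6 + 5×8 + 2×11 = 86
  Shipping 158, fixed 215 → total 373.
  Any other capacity-feasible assignment to {H4, H5} ships for at least 158.
Compare {H3, H4}: its best feasible assignment gives total 378.
Compare {H3, H5}: its best feasible assignment gives total 383.
Every other set of open sites that can feasibly serve all demand totals ≥ 378 even under its best assignment. Minimum: 373.

373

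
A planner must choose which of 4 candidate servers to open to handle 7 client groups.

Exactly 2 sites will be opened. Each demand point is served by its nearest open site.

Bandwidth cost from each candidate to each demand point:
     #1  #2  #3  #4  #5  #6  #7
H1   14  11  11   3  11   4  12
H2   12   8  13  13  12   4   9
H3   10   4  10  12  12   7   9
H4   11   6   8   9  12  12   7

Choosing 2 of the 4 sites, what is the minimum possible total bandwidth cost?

50

Open {H1, H4}.
  #1→H4 11, #2→H4 6, #3→H4 8, #4→H1 3, #5→H1 11, #6→H1 4, #7→H4 7  ⇒ total 50.
Compare {H1, H3}: total 51.
Compare {H2, H4}: total 57.
No size-2 selection does better; minimum is 50.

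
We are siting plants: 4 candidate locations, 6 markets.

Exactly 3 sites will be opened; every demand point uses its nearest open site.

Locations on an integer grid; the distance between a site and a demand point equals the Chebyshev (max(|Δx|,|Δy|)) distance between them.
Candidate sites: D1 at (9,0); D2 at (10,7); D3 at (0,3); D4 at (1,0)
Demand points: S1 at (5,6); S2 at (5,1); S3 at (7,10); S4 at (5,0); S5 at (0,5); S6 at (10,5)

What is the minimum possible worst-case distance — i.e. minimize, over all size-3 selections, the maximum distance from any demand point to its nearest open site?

Open {D1, D2, D3}.
  Farthest demand point is S1 at distance 5 (to D2); all others are ≤ 5.
With {D1, D2, D4} the worst case is 5.
With {D2, D3, D4} the worst case is 5.
No size-3 selection achieves below 5.

5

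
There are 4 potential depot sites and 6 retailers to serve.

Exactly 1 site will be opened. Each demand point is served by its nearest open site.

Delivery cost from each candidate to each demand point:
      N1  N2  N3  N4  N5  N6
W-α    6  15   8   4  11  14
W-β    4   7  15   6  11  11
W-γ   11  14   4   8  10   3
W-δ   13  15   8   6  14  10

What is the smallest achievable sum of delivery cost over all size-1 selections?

Open {W-γ}.
  N1→W-γ 11, N2→W-γ 14, N3→W-γ 4, N4→W-γ 8, N5→W-γ 10, N6→W-γ 3  ⇒ total 50.
Compare {W-β}: total 54.
Compare {W-α}: total 58.
No size-1 selection does better; minimum is 50.

50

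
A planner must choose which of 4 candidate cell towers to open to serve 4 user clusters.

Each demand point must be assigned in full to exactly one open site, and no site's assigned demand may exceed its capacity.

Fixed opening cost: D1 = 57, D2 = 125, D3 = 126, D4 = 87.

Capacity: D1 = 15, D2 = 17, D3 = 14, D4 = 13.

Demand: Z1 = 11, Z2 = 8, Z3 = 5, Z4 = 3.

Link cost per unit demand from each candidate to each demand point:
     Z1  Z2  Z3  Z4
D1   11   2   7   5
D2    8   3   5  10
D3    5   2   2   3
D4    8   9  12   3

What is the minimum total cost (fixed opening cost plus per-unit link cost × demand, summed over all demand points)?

Open {D1, D3}; cheapest assignment that respects the capacities:
  D1 (cap 15, load 13): Z2, Z3 — cost 8×2 + 5×7 = 51
  D3 (cap 14, load 14): Z1, Z4 — cost 11×5 + 3×3 = 64
  Shipping 115, fixed 183 → total 298.
  Any other capacity-feasible assignment to {D1, D3} ships for at least 115.
Compare {D1, D2}: its best feasible assignment gives total 326.
Compare {D2, D3}: its best feasible assignment gives total 364.
Every other set of open sites that can feasibly serve all demand totals ≥ 326 even under its best assignment. Minimum: 298.

298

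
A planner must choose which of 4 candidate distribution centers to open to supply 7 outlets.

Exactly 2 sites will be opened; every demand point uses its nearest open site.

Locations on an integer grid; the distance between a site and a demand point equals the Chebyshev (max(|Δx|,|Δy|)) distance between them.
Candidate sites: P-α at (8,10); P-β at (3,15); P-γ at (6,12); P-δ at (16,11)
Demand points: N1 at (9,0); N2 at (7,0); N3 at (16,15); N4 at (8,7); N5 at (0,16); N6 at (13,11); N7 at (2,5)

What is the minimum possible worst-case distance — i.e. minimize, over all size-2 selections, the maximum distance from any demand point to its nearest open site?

10

Open {P-α, P-β}.
  Farthest demand point is N1 at distance 10 (to P-α); all others are ≤ 10.
With {P-α, P-γ} the worst case is 10.
With {P-α, P-δ} the worst case is 10.
No size-2 selection achieves below 10.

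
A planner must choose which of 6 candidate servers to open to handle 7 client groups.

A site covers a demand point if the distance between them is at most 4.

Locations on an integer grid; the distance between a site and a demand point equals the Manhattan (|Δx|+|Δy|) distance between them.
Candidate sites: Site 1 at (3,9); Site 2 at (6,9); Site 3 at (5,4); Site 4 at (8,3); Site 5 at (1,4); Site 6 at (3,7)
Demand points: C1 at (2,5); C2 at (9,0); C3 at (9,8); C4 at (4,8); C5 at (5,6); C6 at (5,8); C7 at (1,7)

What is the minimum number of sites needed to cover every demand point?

Coverage sets (demand points within 4 of each site):
  Site 1: {C4, C6, C7}
  Site 2: {C3, C4, C5, C6}
  Site 3: {C1, C5, C6}
  Site 4: {C2}
  Site 5: {C1, C7}
  Site 6: {C1, C4, C5, C6, C7}
No 2 sites suffice: every size-2 union leaves at least one demand point uncovered.
But {Site 2, Site 4, Site 5} covers everything, so the minimum is 3.

3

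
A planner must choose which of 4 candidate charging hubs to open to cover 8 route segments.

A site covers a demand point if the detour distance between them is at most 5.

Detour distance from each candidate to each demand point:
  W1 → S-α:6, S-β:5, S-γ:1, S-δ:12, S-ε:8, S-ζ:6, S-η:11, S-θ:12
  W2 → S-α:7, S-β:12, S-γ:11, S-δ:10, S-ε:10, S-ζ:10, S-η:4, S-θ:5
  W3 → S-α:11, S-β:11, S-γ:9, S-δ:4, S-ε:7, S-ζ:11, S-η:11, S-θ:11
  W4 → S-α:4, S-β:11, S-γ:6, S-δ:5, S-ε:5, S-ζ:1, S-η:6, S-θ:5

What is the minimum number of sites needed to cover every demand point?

3

Coverage sets (demand points within 5 of each site):
  W1: {S-β, S-γ}
  W2: {S-η, S-θ}
  W3: {S-δ}
  W4: {S-α, S-δ, S-ε, S-ζ, S-θ}
No 2 sites suffice: every size-2 union leaves at least one demand point uncovered.
But {W1, W2, W4} covers everything, so the minimum is 3.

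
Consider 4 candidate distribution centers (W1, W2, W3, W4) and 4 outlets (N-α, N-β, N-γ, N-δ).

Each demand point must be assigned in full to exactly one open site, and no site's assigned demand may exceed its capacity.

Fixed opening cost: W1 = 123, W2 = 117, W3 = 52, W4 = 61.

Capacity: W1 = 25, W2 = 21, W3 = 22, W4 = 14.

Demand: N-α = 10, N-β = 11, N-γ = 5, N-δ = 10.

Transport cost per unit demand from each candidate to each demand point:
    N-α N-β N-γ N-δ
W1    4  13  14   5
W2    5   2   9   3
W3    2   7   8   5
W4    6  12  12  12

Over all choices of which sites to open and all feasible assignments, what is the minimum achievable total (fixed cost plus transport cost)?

281

Open {W2, W3}; cheapest assignment that respects the capacities:
  W2 (cap 21, load 21): N-β, N-δ — cost 11×2 + 10×3 = 52
  W3 (cap 22, load 15): N-α, N-γ — cost 10×2 + 5×8 = 60
  Shipping 112, fixed 169 → total 281.
  Any other capacity-feasible assignment to {W2, W3} ships for at least 112.
Compare {W2, W3, W4}: its best feasible assignment gives total 342.
Compare {W1, W3}: its best feasible assignment gives total 382.
Every other set of open sites that can feasibly serve all demand totals ≥ 342 even under its best assignment. Minimum: 281.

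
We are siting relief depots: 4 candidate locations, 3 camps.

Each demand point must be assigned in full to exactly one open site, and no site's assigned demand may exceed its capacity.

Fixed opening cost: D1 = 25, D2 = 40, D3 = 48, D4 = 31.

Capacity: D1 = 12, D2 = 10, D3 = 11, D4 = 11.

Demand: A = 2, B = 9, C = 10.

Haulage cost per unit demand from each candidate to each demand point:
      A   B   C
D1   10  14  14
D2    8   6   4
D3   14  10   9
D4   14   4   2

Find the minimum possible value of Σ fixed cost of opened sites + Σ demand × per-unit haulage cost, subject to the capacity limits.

175

Open {D2, D4}; cheapest assignment that respects the capacities:
  D2 (cap 10, load 10): C — cost 10×4 = 40
  D4 (cap 11, load 11): A, B — cost 2×14 + 9×4 = 64
  Shipping 104, fixed 71 → total 175.
  Any other capacity-feasible assignment to {D2, D4} ships for at least 104.
Compare {D1, D2, D4}: its best feasible assignment gives total 190.
Compare {D3, D4}: its best feasible assignment gives total 217.
Every other set of open sites that can feasibly serve all demand totals ≥ 190 even under its best assignment. Minimum: 175.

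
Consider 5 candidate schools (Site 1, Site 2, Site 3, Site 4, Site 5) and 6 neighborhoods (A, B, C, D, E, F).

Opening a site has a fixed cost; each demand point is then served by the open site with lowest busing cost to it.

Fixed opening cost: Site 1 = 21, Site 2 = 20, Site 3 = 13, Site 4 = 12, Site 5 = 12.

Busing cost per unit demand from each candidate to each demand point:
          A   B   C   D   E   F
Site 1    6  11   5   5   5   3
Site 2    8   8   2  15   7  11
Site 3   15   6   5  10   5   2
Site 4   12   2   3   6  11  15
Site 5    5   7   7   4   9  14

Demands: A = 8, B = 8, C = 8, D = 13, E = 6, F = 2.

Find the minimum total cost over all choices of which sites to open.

203

Open {Site 3, Site 4, Site 5}: assign each demand point to its cheapest open site.
  A→Site 5 8×5=40, B→Site 4 8×2=16, C→Site 4 8×3=24, D→Site 5 13×4=52, E→Site 3 6×5=30, F→Site 3 2×2=4
  busing cost 166, fixed 37 → total 203.
Compare {Site 1, Site 4, Site 5}: busing cost 168 + fixed 45 = 213.
Compare {Site 2, Site 3, Site 4, Site 5}: busing cost 158 + fixed 57 = 215.
Compare {Site 1, Site 4}: busing cost 189 + fixed 33 = 222.
All other subsets cost ≥ 213. Minimum total cost: 203.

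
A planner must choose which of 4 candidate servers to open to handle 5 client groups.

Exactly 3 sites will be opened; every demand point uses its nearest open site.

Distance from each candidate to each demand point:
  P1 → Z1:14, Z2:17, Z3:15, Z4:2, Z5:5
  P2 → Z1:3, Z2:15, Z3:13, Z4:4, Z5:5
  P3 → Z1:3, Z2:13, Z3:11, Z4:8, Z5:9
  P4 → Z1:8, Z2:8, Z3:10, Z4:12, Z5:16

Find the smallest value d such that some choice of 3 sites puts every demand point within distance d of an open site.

Open {P1, P2, P4}.
  Farthest demand point is Z3 at distance 10 (to P4); all others are ≤ 10.
With {P1, P3, P4} the worst case is 10.
With {P2, P3, P4} the worst case is 10.
No size-3 selection achieves below 10.

10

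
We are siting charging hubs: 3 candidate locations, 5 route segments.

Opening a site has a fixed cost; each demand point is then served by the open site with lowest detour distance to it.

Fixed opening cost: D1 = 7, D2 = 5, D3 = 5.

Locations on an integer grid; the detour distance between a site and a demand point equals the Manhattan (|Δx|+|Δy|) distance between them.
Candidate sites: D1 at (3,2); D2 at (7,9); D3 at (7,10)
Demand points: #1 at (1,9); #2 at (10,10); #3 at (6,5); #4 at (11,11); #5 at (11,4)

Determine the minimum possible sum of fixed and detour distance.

Open {D2}: assign each demand point to its cheapest open site.
  #1→D2 6, #2→D2 4, #3→D2 5, #4→D2 6, #5→D2 9
  detour distance 30, fixed 5 → total 35.
Compare {D3}: detour distance 31 + fixed 5 = 36.
Compare {D2, D3}: detour distance 28 + fixed 10 = 38.
Compare {D1, D2}: detour distance 30 + fixed 12 = 42.
All other subsets cost ≥ 36. Minimum total cost: 35.

35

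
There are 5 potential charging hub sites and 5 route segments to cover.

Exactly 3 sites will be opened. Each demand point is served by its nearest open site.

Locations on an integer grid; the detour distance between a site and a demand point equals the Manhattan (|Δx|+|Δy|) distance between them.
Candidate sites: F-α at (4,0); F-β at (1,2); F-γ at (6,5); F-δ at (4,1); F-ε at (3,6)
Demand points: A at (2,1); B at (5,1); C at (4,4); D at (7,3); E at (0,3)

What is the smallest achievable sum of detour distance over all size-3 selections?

11

Open {F-β, F-γ, F-δ}.
  A→F-β 2, B→F-δ 1, C→F-γ 3, D→F-γ 3, E→F-β 2  ⇒ total 11.
Compare {F-α, F-β, F-γ}: total 12.
Compare {F-α, F-β, F-δ}: total 13.
No size-3 selection does better; minimum is 11.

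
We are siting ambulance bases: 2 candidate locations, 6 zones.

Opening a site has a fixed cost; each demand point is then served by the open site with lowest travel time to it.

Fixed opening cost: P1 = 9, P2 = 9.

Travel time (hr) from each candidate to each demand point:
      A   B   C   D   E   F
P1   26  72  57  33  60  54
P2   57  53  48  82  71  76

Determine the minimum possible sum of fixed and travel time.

292

Open {P1, P2}: assign each demand point to its cheapest open site.
  A→P1 26, B→P2 53, C→P2 48, D→P1 33, E→P1 60, F→P1 54
  travel time 274, fixed 18 → total 292.
Compare {P1}: travel time 302 + fixed 9 = 311.
Compare {P2}: travel time 387 + fixed 9 = 396.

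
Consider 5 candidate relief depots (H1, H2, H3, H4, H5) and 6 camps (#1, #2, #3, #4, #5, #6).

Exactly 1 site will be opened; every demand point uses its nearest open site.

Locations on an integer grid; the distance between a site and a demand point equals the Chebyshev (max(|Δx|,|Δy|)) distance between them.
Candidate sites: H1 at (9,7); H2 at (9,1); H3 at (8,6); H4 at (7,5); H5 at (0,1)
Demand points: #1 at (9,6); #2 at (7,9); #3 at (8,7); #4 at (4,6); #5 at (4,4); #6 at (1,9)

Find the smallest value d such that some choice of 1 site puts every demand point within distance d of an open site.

6

Open {H4}.
  Farthest demand point is #6 at distance 6 (to H4); all others are ≤ 6.
With {H3} the worst case is 7.
With {H1} the worst case is 8.
No size-1 selection achieves below 6.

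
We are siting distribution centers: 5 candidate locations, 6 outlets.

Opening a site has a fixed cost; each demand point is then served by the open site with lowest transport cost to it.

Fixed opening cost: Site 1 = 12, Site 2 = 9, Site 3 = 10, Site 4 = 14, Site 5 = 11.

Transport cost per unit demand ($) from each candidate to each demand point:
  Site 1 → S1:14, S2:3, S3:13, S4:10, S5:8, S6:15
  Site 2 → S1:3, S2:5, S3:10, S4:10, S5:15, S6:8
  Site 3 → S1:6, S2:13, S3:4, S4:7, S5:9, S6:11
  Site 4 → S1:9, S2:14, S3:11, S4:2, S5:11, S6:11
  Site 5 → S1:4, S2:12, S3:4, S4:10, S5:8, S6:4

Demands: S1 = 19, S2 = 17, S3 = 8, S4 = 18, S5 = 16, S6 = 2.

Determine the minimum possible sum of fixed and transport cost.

Open {Site 1, Site 2, Site 4, Site 5}: assign each demand point to its cheapest open site.
  S1→Site 2 19×3=57, S2→Site 1 17×3=51, S3→Site 5 8×4=32, S4→Site 4 18×2=36, S5→Site 1 16×8=128, S6→Site 5 2×4=8
  transport cost 312, fixed 46 → total 358.
Compare {Site 1, Site 2, Site 3, Site 4}: transport cost 320 + fixed 45 = 365.
Compare {Site 1, Site 4, Site 5}: transport cost 331 + fixed 37 = 368.
Compare {Site 1, Site 2, Site 3, Site 4, Site 5}: transport cost 312 + fixed 56 = 368.
All other subsets cost ≥ 365. Minimum total cost: 358.

358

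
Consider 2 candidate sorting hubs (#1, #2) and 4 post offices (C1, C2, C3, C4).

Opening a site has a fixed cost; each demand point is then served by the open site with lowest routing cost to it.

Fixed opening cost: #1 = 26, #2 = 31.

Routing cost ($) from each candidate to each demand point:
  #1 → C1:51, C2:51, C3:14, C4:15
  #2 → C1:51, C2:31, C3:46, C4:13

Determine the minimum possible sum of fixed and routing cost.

157

Open {#1}: assign each demand point to its cheapest open site.
  C1→#1 51, C2→#1 51, C3→#1 14, C4→#1 15
  routing cost 131, fixed 26 → total 157.
Compare {#1, #2}: routing cost 109 + fixed 57 = 166.
Compare {#2}: routing cost 141 + fixed 31 = 172.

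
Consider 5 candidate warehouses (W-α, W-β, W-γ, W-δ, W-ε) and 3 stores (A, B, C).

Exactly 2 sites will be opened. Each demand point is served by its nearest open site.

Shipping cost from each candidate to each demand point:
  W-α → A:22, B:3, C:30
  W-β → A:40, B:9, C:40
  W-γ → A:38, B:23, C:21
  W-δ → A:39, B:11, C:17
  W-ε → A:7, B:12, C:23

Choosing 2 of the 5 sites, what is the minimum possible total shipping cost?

33

Open {W-α, W-ε}.
  A→W-ε 7, B→W-α 3, C→W-ε 23  ⇒ total 33.
Compare {W-δ, W-ε}: total 35.
Compare {W-β, W-ε}: total 39.
No size-2 selection does better; minimum is 33.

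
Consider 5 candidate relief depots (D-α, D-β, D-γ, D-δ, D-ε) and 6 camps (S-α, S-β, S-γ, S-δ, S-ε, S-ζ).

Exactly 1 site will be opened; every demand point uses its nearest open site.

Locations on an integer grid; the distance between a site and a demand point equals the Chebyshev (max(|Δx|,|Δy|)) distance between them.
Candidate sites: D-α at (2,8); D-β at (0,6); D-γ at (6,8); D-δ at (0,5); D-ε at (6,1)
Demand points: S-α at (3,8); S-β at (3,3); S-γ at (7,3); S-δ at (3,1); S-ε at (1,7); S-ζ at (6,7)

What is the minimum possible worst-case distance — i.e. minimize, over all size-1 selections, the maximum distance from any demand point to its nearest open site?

Open {D-α}.
  Farthest demand point is S-δ at distance 7 (to D-α); all others are ≤ 7.
With {D-β} the worst case is 7.
With {D-γ} the worst case is 7.
No size-1 selection achieves below 7.

7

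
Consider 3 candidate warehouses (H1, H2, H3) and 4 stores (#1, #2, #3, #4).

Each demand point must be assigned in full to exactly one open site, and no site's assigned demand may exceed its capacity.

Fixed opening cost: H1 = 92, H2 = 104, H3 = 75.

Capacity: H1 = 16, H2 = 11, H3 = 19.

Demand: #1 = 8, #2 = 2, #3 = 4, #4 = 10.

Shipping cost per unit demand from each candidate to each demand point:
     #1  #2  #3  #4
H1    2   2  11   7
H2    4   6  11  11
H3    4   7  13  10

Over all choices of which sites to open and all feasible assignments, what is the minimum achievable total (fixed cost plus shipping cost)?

317

Open {H1, H3}; cheapest assignment that respects the capacities:
  H1 (cap 16, load 16): #2, #3, #4 — cost 2×2 + 4×11 + 10×7 = 118
  H3 (cap 19, load 8): #1 — cost 8×4 = 32
  Shipping 150, fixed 167 → total 317.
  Any other capacity-feasible assignment to {H1, H3} ships for at least 150.
Compare {H1, H2}: its best feasible assignment gives total 346.
Compare {H2, H3}: its best feasible assignment gives total 367.
Every other set of open sites that can feasibly serve all demand totals ≥ 346 even under its best assignment. Minimum: 317.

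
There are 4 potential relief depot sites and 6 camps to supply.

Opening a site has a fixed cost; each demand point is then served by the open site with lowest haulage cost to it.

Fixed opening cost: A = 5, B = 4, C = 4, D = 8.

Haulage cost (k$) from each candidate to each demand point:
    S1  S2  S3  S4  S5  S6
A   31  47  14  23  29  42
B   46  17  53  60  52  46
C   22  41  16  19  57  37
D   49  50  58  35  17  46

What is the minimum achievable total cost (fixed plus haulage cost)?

Open {B, C, D}: assign each demand point to its cheapest open site.
  S1→C 22, S2→B 17, S3→C 16, S4→C 19, S5→D 17, S6→C 37
  haulage cost 128, fixed 16 → total 144.
Compare {A, B, C, D}: haulage cost 126 + fixed 21 = 147.
Compare {A, B, C}: haulage cost 138 + fixed 13 = 151.
Compare {A, B, D}: haulage cost 144 + fixed 17 = 161.
All other subsets cost ≥ 147. Minimum total cost: 144.

144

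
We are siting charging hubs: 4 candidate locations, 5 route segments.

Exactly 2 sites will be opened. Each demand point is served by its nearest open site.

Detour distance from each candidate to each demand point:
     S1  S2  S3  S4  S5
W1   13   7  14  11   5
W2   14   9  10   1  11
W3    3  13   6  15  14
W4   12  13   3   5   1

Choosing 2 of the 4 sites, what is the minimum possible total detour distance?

Open {W3, W4}.
  S1→W3 3, S2→W3 13, S3→W4 3, S4→W4 5, S5→W4 1  ⇒ total 25.
Compare {W2, W4}: total 26.
Compare {W1, W4}: total 28.
No size-2 selection does better; minimum is 25.

25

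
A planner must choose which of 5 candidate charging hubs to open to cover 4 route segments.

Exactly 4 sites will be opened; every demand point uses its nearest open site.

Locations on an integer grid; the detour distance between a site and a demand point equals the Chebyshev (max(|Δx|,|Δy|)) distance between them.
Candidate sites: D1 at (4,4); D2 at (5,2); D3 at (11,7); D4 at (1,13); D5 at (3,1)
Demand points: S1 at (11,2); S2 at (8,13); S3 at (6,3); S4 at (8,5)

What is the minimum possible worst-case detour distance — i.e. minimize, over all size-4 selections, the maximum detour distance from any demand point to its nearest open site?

6

Open {D1, D2, D3, D4}.
  Farthest demand point is S2 at detour distance 6 (to D3); all others are ≤ 6.
With {D1, D2, D3, D5} the worst case is 6.
With {D1, D3, D4, D5} the worst case is 6.
No size-4 selection achieves below 6.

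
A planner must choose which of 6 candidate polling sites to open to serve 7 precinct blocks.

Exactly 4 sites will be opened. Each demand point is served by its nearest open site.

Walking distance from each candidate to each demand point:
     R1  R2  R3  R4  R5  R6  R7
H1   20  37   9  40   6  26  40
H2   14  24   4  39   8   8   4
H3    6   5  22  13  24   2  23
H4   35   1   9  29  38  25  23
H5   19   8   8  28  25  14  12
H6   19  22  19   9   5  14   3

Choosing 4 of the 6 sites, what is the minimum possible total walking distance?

30

Open {H2, H3, H4, H6}.
  R1→H3 6, R2→H4 1, R3→H2 4, R4→H6 9, R5→H6 5, R6→H3 2, R7→H6 3  ⇒ total 30.
Compare {H1, H2, H3, H6}: total 34.
Compare {H2, H3, H5, H6}: total 34.
No size-4 selection does better; minimum is 30.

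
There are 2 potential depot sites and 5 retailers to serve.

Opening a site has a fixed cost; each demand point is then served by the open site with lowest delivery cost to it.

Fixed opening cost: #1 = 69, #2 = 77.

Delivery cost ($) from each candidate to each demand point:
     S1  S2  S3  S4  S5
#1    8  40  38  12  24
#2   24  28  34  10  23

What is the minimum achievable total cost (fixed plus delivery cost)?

191

Open {#1}: assign each demand point to its cheapest open site.
  S1→#1 8, S2→#1 40, S3→#1 38, S4→#1 12, S5→#1 24
  delivery cost 122, fixed 69 → total 191.
Compare {#2}: delivery cost 119 + fixed 77 = 196.
Compare {#1, #2}: delivery cost 103 + fixed 146 = 249.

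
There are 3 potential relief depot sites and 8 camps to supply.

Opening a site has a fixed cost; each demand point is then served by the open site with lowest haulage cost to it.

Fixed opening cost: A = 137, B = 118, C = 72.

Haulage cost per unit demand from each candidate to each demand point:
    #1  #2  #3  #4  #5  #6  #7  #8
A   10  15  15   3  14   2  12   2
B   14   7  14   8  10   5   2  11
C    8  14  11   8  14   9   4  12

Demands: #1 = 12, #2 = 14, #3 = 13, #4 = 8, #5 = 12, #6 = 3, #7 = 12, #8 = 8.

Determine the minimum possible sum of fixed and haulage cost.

Open {B, C}: assign each demand point to its cheapest open site.
  #1→C 12×8=96, #2→B 14×7=98, #3→C 13×11=143, #4→B 8×8=64, #5→B 12×10=120, #6→B 3×5=15, #7→B 12×2=24, #8→B 8×11=88
  haulage cost 648, fixed 190 → total 838.
Compare {A, B}: haulage cost 590 + fixed 255 = 845.
Compare {A, B, C}: haulage cost 527 + fixed 327 = 854.
Compare {B}: haulage cost 759 + fixed 118 = 877.
All other subsets cost ≥ 845. Minimum total cost: 838.

838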